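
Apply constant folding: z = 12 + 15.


12 + 15 = 27 at compile time
Optimized: z = 27


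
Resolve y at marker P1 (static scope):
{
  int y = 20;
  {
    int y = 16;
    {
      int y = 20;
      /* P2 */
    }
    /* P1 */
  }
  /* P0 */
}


y declared in the same block as P1
y = 16


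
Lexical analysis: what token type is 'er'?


Pattern: letter/underscore followed by alphanumerics, not a keyword
Type: IDENTIFIER


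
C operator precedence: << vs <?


'<<' is shift (level 8); '<' is relational (level 7)
Higher level binds tighter
'<<' has higher precedence than '<'


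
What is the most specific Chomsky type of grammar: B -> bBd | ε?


Single nonterminal LHS, but b^n d^n is not regular
Classification: Type 2 (Context-Free)


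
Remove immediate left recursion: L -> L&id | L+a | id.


Left-recursive alternatives: L&id, L+a; non-recursive: id
Introduce L': L -> idL', L' -> &idL' | +aL' | ε


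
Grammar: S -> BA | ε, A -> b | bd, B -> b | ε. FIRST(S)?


Per alternative of S: FIRST(BA) = {b}; FIRST(ε) = {ε}
FIRST(S) = {b, ε}


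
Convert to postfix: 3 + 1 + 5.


Left to right (same or higher precedence on left)
Postfix: 3 1 + 5 +


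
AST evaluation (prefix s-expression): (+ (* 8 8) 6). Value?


Evaluate inner: (* 8 8) = 64
Evaluate root: (+ 64 6) = 70
Result: 70


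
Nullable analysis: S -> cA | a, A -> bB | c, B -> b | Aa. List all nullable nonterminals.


A nonterminal is nullable iff some alternative derives ε (directly, or every symbol in it is nullable)
Nullable: {}


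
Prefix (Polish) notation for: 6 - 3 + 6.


left-to-right (same/higher precedence on left): tree is (+ (- 6 3) 6)
Prefix: + - 6 3 6


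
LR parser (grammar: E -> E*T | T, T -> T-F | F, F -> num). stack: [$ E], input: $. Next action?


start symbol E on stack, input exhausted
Action: accept


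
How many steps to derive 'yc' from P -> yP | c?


Derivation: P => yP => yc
Steps: 2


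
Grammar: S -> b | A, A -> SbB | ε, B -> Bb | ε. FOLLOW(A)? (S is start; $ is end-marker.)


$ ∈ FOLLOW(S). For each A -> αBβ: add FIRST(β)\{ε} to FOLLOW(B); if β nullable, add FOLLOW(A).
FOLLOW(A) = {$, b}


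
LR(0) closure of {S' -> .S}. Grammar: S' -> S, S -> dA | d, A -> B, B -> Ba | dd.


Start: S' -> .S
For each item with dot before a nonterminal B, add B -> .γ for every B-production
Closure: [S' -> .S, S -> .dA, S -> .d]


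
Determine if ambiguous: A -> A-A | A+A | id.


'id-id+id' has two parse trees (no precedence encoded between - and +)
Ambiguous


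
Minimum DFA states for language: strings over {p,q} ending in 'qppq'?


Track the longest suffix of input matching a prefix of 'qppq': 5 classes (prefixes of length 0..4)
Minimal DFA: 5 states


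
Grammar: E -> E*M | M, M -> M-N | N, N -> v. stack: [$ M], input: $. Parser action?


lookahead ∉ {-} so M won't extend; reduce E -> M
Action: reduce (E -> M)


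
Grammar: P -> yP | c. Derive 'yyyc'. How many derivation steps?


Derivation: P => yP => yyP => yyyP => yyyc
Steps: 4


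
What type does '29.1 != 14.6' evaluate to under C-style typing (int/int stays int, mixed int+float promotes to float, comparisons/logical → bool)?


Operand types: float != float
Rule: comparison yields bool
Result type: bool


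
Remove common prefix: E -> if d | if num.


Common prefix: 'if'
Factored: E -> if E', E' -> d | num


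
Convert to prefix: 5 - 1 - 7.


left-to-right (same/higher precedence on left): tree is (- (- 5 1) 7)
Prefix: - - 5 1 7


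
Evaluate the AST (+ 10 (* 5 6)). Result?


Evaluate inner: (* 5 6) = 30
Evaluate root: (+ 10 30) = 40
Result: 40


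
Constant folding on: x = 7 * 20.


7 * 20 = 140 at compile time
Optimized: x = 140


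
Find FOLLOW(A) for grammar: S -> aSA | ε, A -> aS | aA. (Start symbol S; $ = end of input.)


$ ∈ FOLLOW(S). For each A -> αBβ: add FIRST(β)\{ε} to FOLLOW(B); if β nullable, add FOLLOW(A).
FOLLOW(A) = {$, a}


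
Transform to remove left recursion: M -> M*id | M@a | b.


Left-recursive alternatives: M*id, M@a; non-recursive: b
Introduce M': M -> bM', M' -> *idM' | @aM' | ε


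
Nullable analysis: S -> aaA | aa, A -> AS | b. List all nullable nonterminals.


A nonterminal is nullable iff some alternative derives ε (directly, or every symbol in it is nullable)
Nullable: {}


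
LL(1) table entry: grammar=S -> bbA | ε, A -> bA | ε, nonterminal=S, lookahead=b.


For [S, b]: 'b' ∈ FIRST(bbA)
Entry: S -> bbA


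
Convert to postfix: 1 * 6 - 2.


Left to right (same or higher precedence on left)
Postfix: 1 6 * 2 -


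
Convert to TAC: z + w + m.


Break into single-operator statements:
t1 = z + w
t2 = t1 + m


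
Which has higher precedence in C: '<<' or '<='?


'<<' is shift (level 8); '<=' is relational (level 7)
Higher level binds tighter
'<<' has higher precedence than '<='


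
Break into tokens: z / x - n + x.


Scan left to right, longest-match per lexeme
Tokens: ID(z), OP(/), ID(x), OP(-), ID(n), OP(+), ID(x)


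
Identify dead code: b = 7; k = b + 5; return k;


b is read by k's definition; k is returned
No dead code


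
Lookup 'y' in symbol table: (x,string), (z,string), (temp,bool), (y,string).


Lookup 'y' → type string


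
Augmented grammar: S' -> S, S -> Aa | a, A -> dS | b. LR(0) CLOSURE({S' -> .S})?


Start: S' -> .S
For each item with dot before a nonterminal B, add B -> .γ for every B-production
Closure: [S' -> .S, S -> .Aa, S -> .a, A -> .dS, A -> .b]


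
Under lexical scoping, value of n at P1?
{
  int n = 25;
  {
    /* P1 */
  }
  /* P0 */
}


P1's block does not declare n; resolves to the enclosing declaration at depth 0
n = 25


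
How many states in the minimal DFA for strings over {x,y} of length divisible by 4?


Track length mod 4: states 0..3, accept at 0
Minimal DFA: 4 states


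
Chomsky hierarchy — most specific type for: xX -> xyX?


LHS has context (more than one symbol) and |LHS| ≤ |RHS|
Classification: Type 1 (Context-Sensitive)


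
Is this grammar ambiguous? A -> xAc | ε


balanced x^n…c^n: each string has a unique parse
Unambiguous


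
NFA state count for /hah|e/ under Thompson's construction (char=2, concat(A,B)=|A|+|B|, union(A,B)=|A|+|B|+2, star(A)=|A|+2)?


Syntax tree has 4 char leaf(s), 1 union(s), 0 star(s)
chars contribute 4×2 = 8; each union adds +2; each star adds +2
Total: 8 + 2 + 0 = 10 states


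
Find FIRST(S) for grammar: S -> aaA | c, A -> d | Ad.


Per alternative of S: FIRST(aaA) = {a}; FIRST(c) = {c}
FIRST(S) = {a, c}


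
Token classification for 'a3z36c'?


Pattern: letter/underscore followed by alphanumerics, not a keyword
Type: IDENTIFIER


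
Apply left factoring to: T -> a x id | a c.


Common prefix: 'a'
Factored: T -> a T', T' -> x id | c


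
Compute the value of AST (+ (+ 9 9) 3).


Evaluate inner: (+ 9 9) = 18
Evaluate root: (+ 18 3) = 21
Result: 21


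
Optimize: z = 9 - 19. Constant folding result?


9 - 19 = -10 at compile time
Optimized: z = -10


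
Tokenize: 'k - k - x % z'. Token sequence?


Scan left to right, longest-match per lexeme
Tokens: ID(k), OP(-), ID(k), OP(-), ID(x), OP(%), ID(z)


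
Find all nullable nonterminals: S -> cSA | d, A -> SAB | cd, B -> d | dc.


A nonterminal is nullable iff some alternative derives ε (directly, or every symbol in it is nullable)
Nullable: {}


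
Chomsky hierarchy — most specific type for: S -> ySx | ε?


Single nonterminal LHS, but y^n x^n is not regular
Classification: Type 2 (Context-Free)


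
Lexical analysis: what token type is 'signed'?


Pattern: reserved word
Type: KEYWORD


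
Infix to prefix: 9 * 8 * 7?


left-to-right (same/higher precedence on left): tree is (* (* 9 8) 7)
Prefix: * * 9 8 7


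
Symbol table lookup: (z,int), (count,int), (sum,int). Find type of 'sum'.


Lookup 'sum' → type int


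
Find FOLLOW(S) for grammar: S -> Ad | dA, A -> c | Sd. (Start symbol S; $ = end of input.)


$ ∈ FOLLOW(S). For each A -> αBβ: add FIRST(β)\{ε} to FOLLOW(B); if β nullable, add FOLLOW(A).
FOLLOW(S) = {$, d}


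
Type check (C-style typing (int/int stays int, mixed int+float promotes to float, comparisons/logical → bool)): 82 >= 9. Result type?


Operand types: int >= int
Rule: comparison yields bool
Result type: bool


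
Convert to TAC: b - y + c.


Break into single-operator statements:
t1 = b - y
t2 = t1 + c


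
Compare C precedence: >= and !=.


'>=' is relational (level 7); '!=' is equality (level 6)
Higher level binds tighter
'>=' has higher precedence than '!='


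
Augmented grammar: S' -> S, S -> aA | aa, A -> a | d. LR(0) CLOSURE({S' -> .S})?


Start: S' -> .S
For each item with dot before a nonterminal B, add B -> .γ for every B-production
Closure: [S' -> .S, S -> .aA, S -> .aa]


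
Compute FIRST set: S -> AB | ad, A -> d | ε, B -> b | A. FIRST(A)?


Per alternative of A: FIRST(d) = {d}; FIRST(ε) = {ε}
FIRST(A) = {d, ε}


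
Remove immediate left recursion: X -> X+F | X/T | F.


Left-recursive alternatives: X+F, X/T; non-recursive: F
Introduce X': X -> FX', X' -> +FX' | /TX' | ε


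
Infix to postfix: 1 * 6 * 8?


Left to right (same or higher precedence on left)
Postfix: 1 6 * 8 *


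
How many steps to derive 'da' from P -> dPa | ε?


Derivation: P => dPa => da
Steps: 2


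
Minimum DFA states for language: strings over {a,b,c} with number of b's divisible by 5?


Track (count of b) mod 5: states 0..4, accept at 0
Minimal DFA: 5 states


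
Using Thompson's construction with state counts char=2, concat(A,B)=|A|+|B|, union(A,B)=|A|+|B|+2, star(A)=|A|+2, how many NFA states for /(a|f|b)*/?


Syntax tree has 3 char leaf(s), 2 union(s), 1 star(s)
chars contribute 3×2 = 6; each union adds +2; each star adds +2
Total: 6 + 4 + 2 = 12 states


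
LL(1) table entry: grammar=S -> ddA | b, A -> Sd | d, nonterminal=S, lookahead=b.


For [S, b]: 'b' ∈ FIRST(b)
Entry: S -> b


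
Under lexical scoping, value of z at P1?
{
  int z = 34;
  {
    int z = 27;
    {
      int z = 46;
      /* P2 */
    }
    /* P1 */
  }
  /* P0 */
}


z declared in the same block as P1
z = 27


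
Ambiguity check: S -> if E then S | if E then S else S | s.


dangling else: 'if E then if E then s else s' parses two ways
Ambiguous


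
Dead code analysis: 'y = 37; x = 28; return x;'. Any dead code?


y is assigned but never read
Dead: 'y = 37'


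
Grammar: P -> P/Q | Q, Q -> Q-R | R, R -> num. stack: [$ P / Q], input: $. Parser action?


handle 'P/Q' on top; lookahead ∈ FOLLOW(P) = {/, $}
Action: reduce (P -> P/Q)


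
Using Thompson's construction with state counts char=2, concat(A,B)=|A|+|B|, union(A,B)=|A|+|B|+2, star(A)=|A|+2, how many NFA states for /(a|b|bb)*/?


Syntax tree has 4 char leaf(s), 2 union(s), 1 star(s)
chars contribute 4×2 = 8; each union adds +2; each star adds +2
Total: 8 + 4 + 2 = 14 states


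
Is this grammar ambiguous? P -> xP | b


right-linear, alternatives start with distinct terminals 'x' vs 'b': unique leftmost derivation
Unambiguous


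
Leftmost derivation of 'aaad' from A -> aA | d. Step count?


Derivation: A => aA => aaA => aaaA => aaad
Steps: 4


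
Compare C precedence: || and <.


'<' is relational (level 7); '||' is logical OR (level 1)
Higher level binds tighter
'<' has higher precedence than '||'


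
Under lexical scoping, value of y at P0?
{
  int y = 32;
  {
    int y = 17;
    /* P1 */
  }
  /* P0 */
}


y declared in the same block as P0
y = 32


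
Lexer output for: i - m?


Scan left to right, longest-match per lexeme
Tokens: ID(i), OP(-), ID(m)


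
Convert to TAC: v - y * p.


Break into single-operator statements:
t1 = y * p
t2 = v - t1


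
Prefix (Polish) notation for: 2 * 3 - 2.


left-to-right (same/higher precedence on left): tree is (- (* 2 3) 2)
Prefix: - * 2 3 2


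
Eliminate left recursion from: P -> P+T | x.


Left-recursive alternatives: P+T; non-recursive: x
Introduce P': P -> xP', P' -> +TP' | ε


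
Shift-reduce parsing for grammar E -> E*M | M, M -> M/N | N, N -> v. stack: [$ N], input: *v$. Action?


'N' (not preceded by M/) is the handle for M -> N
Action: reduce (M -> N)


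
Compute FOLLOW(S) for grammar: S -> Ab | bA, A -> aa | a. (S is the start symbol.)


$ ∈ FOLLOW(S). For each A -> αBβ: add FIRST(β)\{ε} to FOLLOW(B); if β nullable, add FOLLOW(A).
FOLLOW(S) = {$}


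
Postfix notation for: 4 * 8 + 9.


Left to right (same or higher precedence on left)
Postfix: 4 8 * 9 +


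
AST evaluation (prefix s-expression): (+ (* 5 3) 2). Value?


Evaluate inner: (* 5 3) = 15
Evaluate root: (+ 15 2) = 17
Result: 17


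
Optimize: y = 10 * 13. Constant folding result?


10 * 13 = 130 at compile time
Optimized: y = 130


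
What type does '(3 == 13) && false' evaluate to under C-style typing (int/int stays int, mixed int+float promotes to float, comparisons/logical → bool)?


Operand types: bool && bool
Rule: logical operators take bool operands and yield bool
Result type: bool


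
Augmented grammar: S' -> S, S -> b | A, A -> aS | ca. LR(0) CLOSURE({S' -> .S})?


Start: S' -> .S
For each item with dot before a nonterminal B, add B -> .γ for every B-production
Closure: [S' -> .S, S -> .b, S -> .A, A -> .aS, A -> .ca]


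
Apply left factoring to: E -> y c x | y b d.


Common prefix: 'y'
Factored: E -> y E', E' -> c x | b d


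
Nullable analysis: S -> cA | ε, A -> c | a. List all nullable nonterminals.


A nonterminal is nullable iff some alternative derives ε (directly, or every symbol in it is nullable)
Nullable: {S}


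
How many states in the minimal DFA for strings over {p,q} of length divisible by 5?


Track length mod 5: states 0..4, accept at 0
Minimal DFA: 5 states


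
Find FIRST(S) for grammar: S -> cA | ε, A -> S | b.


Per alternative of S: FIRST(cA) = {c}; FIRST(ε) = {ε}
FIRST(S) = {c, ε}


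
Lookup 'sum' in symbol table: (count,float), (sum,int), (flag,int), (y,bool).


Lookup 'sum' → type int


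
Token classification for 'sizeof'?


Pattern: reserved word
Type: KEYWORD


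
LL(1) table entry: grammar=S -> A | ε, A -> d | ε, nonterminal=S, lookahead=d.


For [S, d]: 'd' ∈ FIRST(A)
Entry: S -> A


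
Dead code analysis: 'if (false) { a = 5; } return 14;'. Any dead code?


condition is constant false, so the whole block is unreachable
Dead: 'if (false) { a = 5; }'


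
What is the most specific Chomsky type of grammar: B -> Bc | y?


Left-linear: every RHS is a terminal or one nonterminal followed by a terminal
Classification: Type 3 (Regular)


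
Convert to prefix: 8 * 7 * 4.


left-to-right (same/higher precedence on left): tree is (* (* 8 7) 4)
Prefix: * * 8 7 4


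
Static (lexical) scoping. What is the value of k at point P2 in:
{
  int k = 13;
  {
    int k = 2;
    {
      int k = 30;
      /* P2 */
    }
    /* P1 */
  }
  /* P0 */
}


k declared in the same block as P2
k = 30


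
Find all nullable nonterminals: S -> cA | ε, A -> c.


A nonterminal is nullable iff some alternative derives ε (directly, or every symbol in it is nullable)
Nullable: {S}


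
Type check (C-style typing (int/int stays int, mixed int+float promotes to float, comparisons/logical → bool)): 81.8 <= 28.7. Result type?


Operand types: float <= float
Rule: comparison yields bool
Result type: bool


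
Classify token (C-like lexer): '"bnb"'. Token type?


Pattern: double-quoted sequence
Type: STRING_LITERAL


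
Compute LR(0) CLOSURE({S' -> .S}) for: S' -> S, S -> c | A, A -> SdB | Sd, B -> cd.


Start: S' -> .S
For each item with dot before a nonterminal B, add B -> .γ for every B-production
Closure: [S' -> .S, S -> .c, S -> .A, A -> .SdB, A -> .Sd]


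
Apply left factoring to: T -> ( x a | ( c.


Common prefix: '('
Factored: T -> ( T', T' -> x a | c


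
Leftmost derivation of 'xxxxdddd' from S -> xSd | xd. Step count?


Derivation: S => xSd => xxSdd => xxxSddd => xxxxdddd
Steps: 4


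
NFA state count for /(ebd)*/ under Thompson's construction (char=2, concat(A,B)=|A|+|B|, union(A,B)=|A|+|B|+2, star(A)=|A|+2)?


Syntax tree has 3 char leaf(s), 0 union(s), 1 star(s)
chars contribute 3×2 = 6; each union adds +2; each star adds +2
Total: 6 + 0 + 2 = 8 states


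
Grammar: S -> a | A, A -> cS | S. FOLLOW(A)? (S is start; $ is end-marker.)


$ ∈ FOLLOW(S). For each A -> αBβ: add FIRST(β)\{ε} to FOLLOW(B); if β nullable, add FOLLOW(A).
FOLLOW(A) = {$}


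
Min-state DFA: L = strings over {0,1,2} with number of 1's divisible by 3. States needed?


Track (count of 1) mod 3: states 0..2, accept at 0
Minimal DFA: 3 states


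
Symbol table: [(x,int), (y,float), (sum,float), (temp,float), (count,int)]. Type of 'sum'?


Lookup 'sum' → type float


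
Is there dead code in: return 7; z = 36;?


statement follows a return and is unreachable
Dead: 'z = 36'


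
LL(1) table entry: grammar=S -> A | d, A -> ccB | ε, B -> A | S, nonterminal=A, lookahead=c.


For [A, c]: 'c' ∈ FIRST(ccB)
Entry: A -> ccB


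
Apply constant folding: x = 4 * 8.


4 * 8 = 32 at compile time
Optimized: x = 32


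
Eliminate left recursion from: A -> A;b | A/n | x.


Left-recursive alternatives: A;b, A/n; non-recursive: x
Introduce A': A -> xA', A' -> ;bA' | /nA' | ε


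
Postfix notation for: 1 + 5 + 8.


Left to right (same or higher precedence on left)
Postfix: 1 5 + 8 +


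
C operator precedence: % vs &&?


'%' is multiplicative (level 10); '&&' is logical AND (level 2)
Higher level binds tighter
'%' has higher precedence than '&&'


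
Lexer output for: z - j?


Scan left to right, longest-match per lexeme
Tokens: ID(z), OP(-), ID(j)


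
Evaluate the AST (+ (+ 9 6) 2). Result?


Evaluate inner: (+ 9 6) = 15
Evaluate root: (+ 15 2) = 17
Result: 17


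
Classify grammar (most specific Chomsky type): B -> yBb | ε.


Single nonterminal LHS, but y^n b^n is not regular
Classification: Type 2 (Context-Free)


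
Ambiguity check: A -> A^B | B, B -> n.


precedence layered via separate nonterminal B: deterministic
Unambiguous


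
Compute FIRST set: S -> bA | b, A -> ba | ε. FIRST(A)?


Per alternative of A: FIRST(ba) = {b}; FIRST(ε) = {ε}
FIRST(A) = {b, ε}


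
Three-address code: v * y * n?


Break into single-operator statements:
t1 = v * y
t2 = t1 * n


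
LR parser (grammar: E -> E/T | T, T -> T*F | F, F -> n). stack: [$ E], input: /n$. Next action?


shift '/' to continue E -> E/T
Action: shift


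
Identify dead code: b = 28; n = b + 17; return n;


b is read by n's definition; n is returned
No dead code


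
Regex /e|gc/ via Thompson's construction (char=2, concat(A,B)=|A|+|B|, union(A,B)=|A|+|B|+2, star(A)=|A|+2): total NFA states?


Syntax tree has 3 char leaf(s), 1 union(s), 0 star(s)
chars contribute 3×2 = 6; each union adds +2; each star adds +2
Total: 6 + 2 + 0 = 8 states


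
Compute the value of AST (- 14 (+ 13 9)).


Evaluate inner: (+ 13 9) = 22
Evaluate root: (- 14 22) = -8
Result: -8


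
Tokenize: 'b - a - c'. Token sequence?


Scan left to right, longest-match per lexeme
Tokens: ID(b), OP(-), ID(a), OP(-), ID(c)


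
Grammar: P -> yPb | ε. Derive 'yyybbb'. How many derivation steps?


Derivation: P => yPb => yyPbb => yyyPbbb => yyybbb
Steps: 4


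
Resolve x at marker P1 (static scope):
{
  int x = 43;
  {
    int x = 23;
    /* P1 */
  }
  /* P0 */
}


x declared in the same block as P1
x = 23


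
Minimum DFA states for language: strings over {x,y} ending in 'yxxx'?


Track the longest suffix of input matching a prefix of 'yxxx': 5 classes (prefixes of length 0..4)
Minimal DFA: 5 states


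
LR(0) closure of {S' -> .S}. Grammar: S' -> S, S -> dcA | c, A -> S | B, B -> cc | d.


Start: S' -> .S
For each item with dot before a nonterminal B, add B -> .γ for every B-production
Closure: [S' -> .S, S -> .dcA, S -> .c]


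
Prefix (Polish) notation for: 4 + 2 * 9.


'*' binds tighter: tree is (+ 4 (* 2 9))
Prefix: + 4 * 2 9


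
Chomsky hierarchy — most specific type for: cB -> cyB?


LHS has context (more than one symbol) and |LHS| ≤ |RHS|
Classification: Type 1 (Context-Sensitive)


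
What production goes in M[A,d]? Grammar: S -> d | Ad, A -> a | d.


For [A, d]: 'd' ∈ FIRST(d)
Entry: A -> d


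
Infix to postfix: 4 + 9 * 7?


* has higher precedence, evaluate 9*7 first
Postfix: 4 9 7 * +


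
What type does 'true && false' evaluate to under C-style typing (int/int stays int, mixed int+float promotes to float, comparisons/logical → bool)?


Operand types: bool && bool
Rule: logical operators take bool operands and yield bool
Result type: bool


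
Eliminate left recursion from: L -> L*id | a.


Left-recursive alternatives: L*id; non-recursive: a
Introduce L': L -> aL', L' -> *idL' | ε


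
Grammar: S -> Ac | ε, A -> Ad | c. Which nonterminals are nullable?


A nonterminal is nullable iff some alternative derives ε (directly, or every symbol in it is nullable)
Nullable: {S}


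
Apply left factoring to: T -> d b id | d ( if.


Common prefix: 'd'
Factored: T -> d T', T' -> b id | ( if


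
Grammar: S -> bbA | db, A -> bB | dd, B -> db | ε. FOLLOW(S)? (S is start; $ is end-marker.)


$ ∈ FOLLOW(S). For each A -> αBβ: add FIRST(β)\{ε} to FOLLOW(B); if β nullable, add FOLLOW(A).
FOLLOW(S) = {$}


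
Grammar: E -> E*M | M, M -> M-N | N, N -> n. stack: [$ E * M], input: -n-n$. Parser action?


'-' can extend M; shift to build M -> M-N
Action: shift


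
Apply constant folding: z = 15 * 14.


15 * 14 = 210 at compile time
Optimized: z = 210


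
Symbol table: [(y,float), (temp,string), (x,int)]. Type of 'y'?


Lookup 'y' → type float


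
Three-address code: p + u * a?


Break into single-operator statements:
t1 = u * a
t2 = p + t1


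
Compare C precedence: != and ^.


'!=' is equality (level 6); '^' is bitwise XOR (level 4)
Higher level binds tighter
'!=' has higher precedence than '^'


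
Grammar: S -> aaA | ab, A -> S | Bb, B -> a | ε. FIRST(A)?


Per alternative of A: FIRST(S) = {a}; FIRST(Bb) = {a, b}
FIRST(A) = {a, b}


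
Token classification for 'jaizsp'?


Pattern: letter/underscore followed by alphanumerics, not a keyword
Type: IDENTIFIER


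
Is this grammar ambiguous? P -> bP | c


right-linear, alternatives start with distinct terminals 'b' vs 'c': unique leftmost derivation
Unambiguous


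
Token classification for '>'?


Pattern: operator symbol
Type: OPERATOR


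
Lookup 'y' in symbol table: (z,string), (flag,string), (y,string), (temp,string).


Lookup 'y' → type string


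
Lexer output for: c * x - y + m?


Scan left to right, longest-match per lexeme
Tokens: ID(c), OP(*), ID(x), OP(-), ID(y), OP(+), ID(m)


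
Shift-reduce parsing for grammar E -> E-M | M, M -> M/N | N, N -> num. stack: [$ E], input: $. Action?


start symbol E on stack, input exhausted
Action: accept


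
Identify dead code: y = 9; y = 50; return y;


first assignment to y is overwritten before any read
Dead: 'y = 9'


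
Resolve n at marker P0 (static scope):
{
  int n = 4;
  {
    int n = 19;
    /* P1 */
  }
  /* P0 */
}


n declared in the same block as P0
n = 4


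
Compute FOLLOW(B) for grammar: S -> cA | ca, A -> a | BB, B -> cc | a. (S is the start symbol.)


$ ∈ FOLLOW(S). For each A -> αBβ: add FIRST(β)\{ε} to FOLLOW(B); if β nullable, add FOLLOW(A).
FOLLOW(B) = {$, a, c}


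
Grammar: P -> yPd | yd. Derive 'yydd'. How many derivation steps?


Derivation: P => yPd => yydd
Steps: 2


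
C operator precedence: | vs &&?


'|' is bitwise OR (level 3); '&&' is logical AND (level 2)
Higher level binds tighter
'|' has higher precedence than '&&'


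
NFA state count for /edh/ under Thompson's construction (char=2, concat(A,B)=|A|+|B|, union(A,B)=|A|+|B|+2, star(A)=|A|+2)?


Syntax tree has 3 char leaf(s), 0 union(s), 0 star(s)
chars contribute 3×2 = 6; each union adds +2; each star adds +2
Total: 6 + 0 + 0 = 6 states


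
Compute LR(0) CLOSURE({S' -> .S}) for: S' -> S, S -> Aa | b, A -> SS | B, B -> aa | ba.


Start: S' -> .S
For each item with dot before a nonterminal B, add B -> .γ for every B-production
Closure: [S' -> .S, S -> .Aa, S -> .b, A -> .SS, A -> .B, B -> .aa, B -> .ba]


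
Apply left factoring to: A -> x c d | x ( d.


Common prefix: 'x'
Factored: A -> x A', A' -> c d | ( d


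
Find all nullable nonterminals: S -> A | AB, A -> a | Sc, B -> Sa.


A nonterminal is nullable iff some alternative derives ε (directly, or every symbol in it is nullable)
Nullable: {}


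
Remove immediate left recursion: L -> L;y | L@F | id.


Left-recursive alternatives: L;y, L@F; non-recursive: id
Introduce L': L -> idL', L' -> ;yL' | @FL' | ε


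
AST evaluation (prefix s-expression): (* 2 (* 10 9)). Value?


Evaluate inner: (* 10 9) = 90
Evaluate root: (* 2 90) = 180
Result: 180


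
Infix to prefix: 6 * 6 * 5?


left-to-right (same/higher precedence on left): tree is (* (* 6 6) 5)
Prefix: * * 6 6 5


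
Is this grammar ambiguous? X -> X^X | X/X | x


'x^x/x' has two parse trees (no precedence encoded between ^ and /)
Ambiguous


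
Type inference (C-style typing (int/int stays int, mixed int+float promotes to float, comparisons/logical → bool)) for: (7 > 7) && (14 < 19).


Operand types: bool && bool
Rule: logical operators take bool operands and yield bool
Result type: bool


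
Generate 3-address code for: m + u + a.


Break into single-operator statements:
t1 = m + u
t2 = t1 + a


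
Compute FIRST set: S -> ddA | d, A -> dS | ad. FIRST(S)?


Per alternative of S: FIRST(ddA) = {d}; FIRST(d) = {d}
FIRST(S) = {d}


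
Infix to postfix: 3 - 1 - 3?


Left to right (same or higher precedence on left)
Postfix: 3 1 - 3 -


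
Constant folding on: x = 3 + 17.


3 + 17 = 20 at compile time
Optimized: x = 20


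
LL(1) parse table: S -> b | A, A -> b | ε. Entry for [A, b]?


For [A, b]: 'b' ∈ FIRST(b)
Entry: A -> b


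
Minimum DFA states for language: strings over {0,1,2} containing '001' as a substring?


KMP-style automaton: 3 progress states + 1 absorbing accept = 4
Minimal DFA: 4 states


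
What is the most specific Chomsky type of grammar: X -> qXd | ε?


Single nonterminal LHS, but q^n d^n is not regular
Classification: Type 2 (Context-Free)


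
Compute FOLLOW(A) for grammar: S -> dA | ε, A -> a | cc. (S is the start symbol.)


$ ∈ FOLLOW(S). For each A -> αBβ: add FIRST(β)\{ε} to FOLLOW(B); if β nullable, add FOLLOW(A).
FOLLOW(A) = {$}


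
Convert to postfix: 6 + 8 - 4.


Left to right (same or higher precedence on left)
Postfix: 6 8 + 4 -


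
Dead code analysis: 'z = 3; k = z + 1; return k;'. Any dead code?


z is read by k's definition; k is returned
No dead code


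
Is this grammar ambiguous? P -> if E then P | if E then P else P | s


dangling else: 'if E then if E then s else s' parses two ways
Ambiguous


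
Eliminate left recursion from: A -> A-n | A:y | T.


Left-recursive alternatives: A-n, A:y; non-recursive: T
Introduce A': A -> TA', A' -> -nA' | :yA' | ε


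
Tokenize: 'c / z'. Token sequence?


Scan left to right, longest-match per lexeme
Tokens: ID(c), OP(/), ID(z)


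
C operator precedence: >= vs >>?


'>>' is shift (level 8); '>=' is relational (level 7)
Higher level binds tighter
'>>' has higher precedence than '>='


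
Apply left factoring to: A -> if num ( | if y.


Common prefix: 'if'
Factored: A -> if A', A' -> num ( | y


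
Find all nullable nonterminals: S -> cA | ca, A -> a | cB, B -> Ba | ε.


A nonterminal is nullable iff some alternative derives ε (directly, or every symbol in it is nullable)
Nullable: {B}


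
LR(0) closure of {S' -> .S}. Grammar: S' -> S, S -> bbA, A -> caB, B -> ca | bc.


Start: S' -> .S
For each item with dot before a nonterminal B, add B -> .γ for every B-production
Closure: [S' -> .S, S -> .bbA]


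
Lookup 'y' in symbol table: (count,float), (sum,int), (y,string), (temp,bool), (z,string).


Lookup 'y' → type string


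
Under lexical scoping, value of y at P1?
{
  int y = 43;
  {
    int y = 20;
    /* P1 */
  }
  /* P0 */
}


y declared in the same block as P1
y = 20


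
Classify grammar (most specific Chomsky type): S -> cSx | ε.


Single nonterminal LHS, but c^n x^n is not regular
Classification: Type 2 (Context-Free)


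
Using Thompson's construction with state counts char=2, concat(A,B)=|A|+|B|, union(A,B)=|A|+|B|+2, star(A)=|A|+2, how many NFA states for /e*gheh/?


Syntax tree has 5 char leaf(s), 0 union(s), 1 star(s)
chars contribute 5×2 = 10; each union adds +2; each star adds +2
Total: 10 + 0 + 2 = 12 states


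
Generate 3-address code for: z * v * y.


Break into single-operator statements:
t1 = z * v
t2 = t1 * y


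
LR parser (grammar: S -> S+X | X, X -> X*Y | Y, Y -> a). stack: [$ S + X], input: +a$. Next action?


handle 'S+X' on top; lookahead ∈ FOLLOW(S) = {+, $}
Action: reduce (S -> S+X)


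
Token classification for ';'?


Pattern: delimiter/punctuation
Type: PUNCTUATION


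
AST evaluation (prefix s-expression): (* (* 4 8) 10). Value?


Evaluate inner: (* 4 8) = 32
Evaluate root: (* 32 10) = 320
Result: 320


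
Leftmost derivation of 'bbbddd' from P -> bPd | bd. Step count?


Derivation: P => bPd => bbPdd => bbbddd
Steps: 3


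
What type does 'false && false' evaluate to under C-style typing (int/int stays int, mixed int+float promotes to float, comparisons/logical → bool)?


Operand types: bool && bool
Rule: logical operators take bool operands and yield bool
Result type: bool


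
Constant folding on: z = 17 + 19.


17 + 19 = 36 at compile time
Optimized: z = 36


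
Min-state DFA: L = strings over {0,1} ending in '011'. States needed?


Track the longest suffix of input matching a prefix of '011': 4 classes (prefixes of length 0..3)
Minimal DFA: 4 states


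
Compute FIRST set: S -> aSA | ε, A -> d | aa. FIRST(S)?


Per alternative of S: FIRST(aSA) = {a}; FIRST(ε) = {ε}
FIRST(S) = {a, ε}


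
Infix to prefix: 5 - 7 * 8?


'*' binds tighter: tree is (- 5 (* 7 8))
Prefix: - 5 * 7 8


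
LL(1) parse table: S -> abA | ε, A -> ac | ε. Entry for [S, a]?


For [S, a]: 'a' ∈ FIRST(abA)
Entry: S -> abA


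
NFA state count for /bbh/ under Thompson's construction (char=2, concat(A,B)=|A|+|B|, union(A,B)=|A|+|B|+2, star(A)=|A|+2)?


Syntax tree has 3 char leaf(s), 0 union(s), 0 star(s)
chars contribute 3×2 = 6; each union adds +2; each star adds +2
Total: 6 + 0 + 0 = 6 states


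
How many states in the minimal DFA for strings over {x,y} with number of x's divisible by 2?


Track (count of x) mod 2: states 0..1, accept at 0
Minimal DFA: 2 states


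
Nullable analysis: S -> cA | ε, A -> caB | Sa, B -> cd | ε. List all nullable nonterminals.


A nonterminal is nullable iff some alternative derives ε (directly, or every symbol in it is nullable)
Nullable: {B, S}


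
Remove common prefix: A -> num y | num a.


Common prefix: 'num'
Factored: A -> num A', A' -> y | a


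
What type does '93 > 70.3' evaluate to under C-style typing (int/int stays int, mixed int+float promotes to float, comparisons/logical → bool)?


Operand types: int > float
Rule: comparison yields bool
Result type: bool


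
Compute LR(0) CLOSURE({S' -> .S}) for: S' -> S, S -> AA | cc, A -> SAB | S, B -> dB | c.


Start: S' -> .S
For each item with dot before a nonterminal B, add B -> .γ for every B-production
Closure: [S' -> .S, S -> .AA, S -> .cc, A -> .SAB, A -> .S]


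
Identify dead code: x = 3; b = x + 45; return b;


x is read by b's definition; b is returned
No dead code


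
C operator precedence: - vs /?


'/' is multiplicative (level 10); '-' is additive (level 9)
Higher level binds tighter
'/' has higher precedence than '-'


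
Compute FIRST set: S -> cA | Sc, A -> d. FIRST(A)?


Per alternative of A: FIRST(d) = {d}
FIRST(A) = {d}


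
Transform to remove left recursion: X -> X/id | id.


Left-recursive alternatives: X/id; non-recursive: id
Introduce X': X -> idX', X' -> /idX' | ε


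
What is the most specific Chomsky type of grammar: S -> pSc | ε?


Single nonterminal LHS, but p^n c^n is not regular
Classification: Type 2 (Context-Free)


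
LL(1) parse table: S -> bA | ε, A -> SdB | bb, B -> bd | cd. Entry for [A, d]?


For [A, d]: 'd' ∈ FIRST(SdB)
Entry: A -> SdB


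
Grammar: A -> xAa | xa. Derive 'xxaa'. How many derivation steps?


Derivation: A => xAa => xxaa
Steps: 2


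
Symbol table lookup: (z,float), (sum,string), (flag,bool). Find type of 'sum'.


Lookup 'sum' → type string


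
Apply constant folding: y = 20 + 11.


20 + 11 = 31 at compile time
Optimized: y = 31


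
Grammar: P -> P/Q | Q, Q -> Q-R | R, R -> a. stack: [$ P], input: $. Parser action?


start symbol P on stack, input exhausted
Action: accept


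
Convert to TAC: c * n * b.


Break into single-operator statements:
t1 = c * n
t2 = t1 * b


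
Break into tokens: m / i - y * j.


Scan left to right, longest-match per lexeme
Tokens: ID(m), OP(/), ID(i), OP(-), ID(y), OP(*), ID(j)


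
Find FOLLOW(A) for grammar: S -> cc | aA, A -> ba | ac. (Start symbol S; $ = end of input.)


$ ∈ FOLLOW(S). For each A -> αBβ: add FIRST(β)\{ε} to FOLLOW(B); if β nullable, add FOLLOW(A).
FOLLOW(A) = {$}


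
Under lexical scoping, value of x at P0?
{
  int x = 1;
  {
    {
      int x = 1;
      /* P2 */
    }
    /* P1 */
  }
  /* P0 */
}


x declared in the same block as P0
x = 1


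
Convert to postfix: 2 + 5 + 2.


Left to right (same or higher precedence on left)
Postfix: 2 5 + 2 +


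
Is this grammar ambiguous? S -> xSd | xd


balanced x^n…d^n: each string has a unique parse
Unambiguous


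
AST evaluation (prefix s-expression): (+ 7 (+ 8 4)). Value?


Evaluate inner: (+ 8 4) = 12
Evaluate root: (+ 7 12) = 19
Result: 19


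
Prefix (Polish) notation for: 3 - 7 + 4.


left-to-right (same/higher precedence on left): tree is (+ (- 3 7) 4)
Prefix: + - 3 7 4


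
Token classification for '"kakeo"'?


Pattern: double-quoted sequence
Type: STRING_LITERAL


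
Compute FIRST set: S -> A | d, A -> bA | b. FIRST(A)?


Per alternative of A: FIRST(bA) = {b}; FIRST(b) = {b}
FIRST(A) = {b}


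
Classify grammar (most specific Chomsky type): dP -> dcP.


LHS has context (more than one symbol) and |LHS| ≤ |RHS|
Classification: Type 1 (Context-Sensitive)


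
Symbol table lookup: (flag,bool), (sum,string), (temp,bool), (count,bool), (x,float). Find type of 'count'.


Lookup 'count' → type bool


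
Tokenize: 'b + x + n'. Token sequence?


Scan left to right, longest-match per lexeme
Tokens: ID(b), OP(+), ID(x), OP(+), ID(n)


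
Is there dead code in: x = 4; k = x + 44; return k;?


x is read by k's definition; k is returned
No dead code


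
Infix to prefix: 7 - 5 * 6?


'*' binds tighter: tree is (- 7 (* 5 6))
Prefix: - 7 * 5 6


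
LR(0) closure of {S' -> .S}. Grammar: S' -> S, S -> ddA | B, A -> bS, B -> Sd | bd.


Start: S' -> .S
For each item with dot before a nonterminal B, add B -> .γ for every B-production
Closure: [S' -> .S, S -> .ddA, S -> .B, B -> .Sd, B -> .bd]


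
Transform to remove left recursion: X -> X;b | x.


Left-recursive alternatives: X;b; non-recursive: x
Introduce X': X -> xX', X' -> ;bX' | ε


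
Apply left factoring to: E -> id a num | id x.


Common prefix: 'id'
Factored: E -> id E', E' -> a num | x


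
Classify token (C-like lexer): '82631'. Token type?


Pattern: digits only
Type: INTEGER_LITERAL


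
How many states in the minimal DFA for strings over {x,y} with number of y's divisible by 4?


Track (count of y) mod 4: states 0..3, accept at 0
Minimal DFA: 4 states


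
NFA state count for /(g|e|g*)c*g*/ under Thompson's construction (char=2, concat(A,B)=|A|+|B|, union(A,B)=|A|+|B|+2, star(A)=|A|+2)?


Syntax tree has 5 char leaf(s), 2 union(s), 3 star(s)
chars contribute 5×2 = 10; each union adds +2; each star adds +2
Total: 10 + 4 + 6 = 20 states


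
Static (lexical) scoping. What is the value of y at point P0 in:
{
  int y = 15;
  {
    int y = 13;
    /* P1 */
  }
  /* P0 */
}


y declared in the same block as P0
y = 15


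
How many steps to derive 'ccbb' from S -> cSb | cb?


Derivation: S => cSb => ccbb
Steps: 2


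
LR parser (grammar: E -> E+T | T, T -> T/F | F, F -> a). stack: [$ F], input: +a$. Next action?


'F' (not preceded by T/) is the handle for T -> F
Action: reduce (T -> F)


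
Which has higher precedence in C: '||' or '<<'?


'<<' is shift (level 8); '||' is logical OR (level 1)
Higher level binds tighter
'<<' has higher precedence than '||'


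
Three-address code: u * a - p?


Break into single-operator statements:
t1 = u * a
t2 = t1 - p


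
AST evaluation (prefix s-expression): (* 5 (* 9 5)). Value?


Evaluate inner: (* 9 5) = 45
Evaluate root: (* 5 45) = 225
Result: 225


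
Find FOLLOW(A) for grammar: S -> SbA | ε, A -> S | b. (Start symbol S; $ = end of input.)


$ ∈ FOLLOW(S). For each A -> αBβ: add FIRST(β)\{ε} to FOLLOW(B); if β nullable, add FOLLOW(A).
FOLLOW(A) = {$, b}


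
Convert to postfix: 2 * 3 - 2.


Left to right (same or higher precedence on left)
Postfix: 2 3 * 2 -


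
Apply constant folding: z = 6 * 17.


6 * 17 = 102 at compile time
Optimized: z = 102


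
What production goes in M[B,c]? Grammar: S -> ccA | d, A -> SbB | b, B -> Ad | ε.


For [B, c]: 'c' ∈ FIRST(Ad)
Entry: B -> Ad


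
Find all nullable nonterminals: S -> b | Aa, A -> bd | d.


A nonterminal is nullable iff some alternative derives ε (directly, or every symbol in it is nullable)
Nullable: {}


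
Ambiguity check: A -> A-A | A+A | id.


'id-id+id' has two parse trees (no precedence encoded between - and +)
Ambiguous


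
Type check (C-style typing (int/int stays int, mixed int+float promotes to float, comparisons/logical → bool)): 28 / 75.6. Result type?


Operand types: int / float
Rule: mixed int/float promotes to float; int/int stays int
Result type: float


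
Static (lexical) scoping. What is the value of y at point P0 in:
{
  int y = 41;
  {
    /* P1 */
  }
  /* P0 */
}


y declared in the same block as P0
y = 41


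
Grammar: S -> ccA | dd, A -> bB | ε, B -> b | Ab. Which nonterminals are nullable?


A nonterminal is nullable iff some alternative derives ε (directly, or every symbol in it is nullable)
Nullable: {A}


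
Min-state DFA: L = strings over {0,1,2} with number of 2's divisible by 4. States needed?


Track (count of 2) mod 4: states 0..3, accept at 0
Minimal DFA: 4 states


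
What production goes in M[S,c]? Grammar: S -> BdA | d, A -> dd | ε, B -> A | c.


For [S, c]: 'c' ∈ FIRST(BdA)
Entry: S -> BdA
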